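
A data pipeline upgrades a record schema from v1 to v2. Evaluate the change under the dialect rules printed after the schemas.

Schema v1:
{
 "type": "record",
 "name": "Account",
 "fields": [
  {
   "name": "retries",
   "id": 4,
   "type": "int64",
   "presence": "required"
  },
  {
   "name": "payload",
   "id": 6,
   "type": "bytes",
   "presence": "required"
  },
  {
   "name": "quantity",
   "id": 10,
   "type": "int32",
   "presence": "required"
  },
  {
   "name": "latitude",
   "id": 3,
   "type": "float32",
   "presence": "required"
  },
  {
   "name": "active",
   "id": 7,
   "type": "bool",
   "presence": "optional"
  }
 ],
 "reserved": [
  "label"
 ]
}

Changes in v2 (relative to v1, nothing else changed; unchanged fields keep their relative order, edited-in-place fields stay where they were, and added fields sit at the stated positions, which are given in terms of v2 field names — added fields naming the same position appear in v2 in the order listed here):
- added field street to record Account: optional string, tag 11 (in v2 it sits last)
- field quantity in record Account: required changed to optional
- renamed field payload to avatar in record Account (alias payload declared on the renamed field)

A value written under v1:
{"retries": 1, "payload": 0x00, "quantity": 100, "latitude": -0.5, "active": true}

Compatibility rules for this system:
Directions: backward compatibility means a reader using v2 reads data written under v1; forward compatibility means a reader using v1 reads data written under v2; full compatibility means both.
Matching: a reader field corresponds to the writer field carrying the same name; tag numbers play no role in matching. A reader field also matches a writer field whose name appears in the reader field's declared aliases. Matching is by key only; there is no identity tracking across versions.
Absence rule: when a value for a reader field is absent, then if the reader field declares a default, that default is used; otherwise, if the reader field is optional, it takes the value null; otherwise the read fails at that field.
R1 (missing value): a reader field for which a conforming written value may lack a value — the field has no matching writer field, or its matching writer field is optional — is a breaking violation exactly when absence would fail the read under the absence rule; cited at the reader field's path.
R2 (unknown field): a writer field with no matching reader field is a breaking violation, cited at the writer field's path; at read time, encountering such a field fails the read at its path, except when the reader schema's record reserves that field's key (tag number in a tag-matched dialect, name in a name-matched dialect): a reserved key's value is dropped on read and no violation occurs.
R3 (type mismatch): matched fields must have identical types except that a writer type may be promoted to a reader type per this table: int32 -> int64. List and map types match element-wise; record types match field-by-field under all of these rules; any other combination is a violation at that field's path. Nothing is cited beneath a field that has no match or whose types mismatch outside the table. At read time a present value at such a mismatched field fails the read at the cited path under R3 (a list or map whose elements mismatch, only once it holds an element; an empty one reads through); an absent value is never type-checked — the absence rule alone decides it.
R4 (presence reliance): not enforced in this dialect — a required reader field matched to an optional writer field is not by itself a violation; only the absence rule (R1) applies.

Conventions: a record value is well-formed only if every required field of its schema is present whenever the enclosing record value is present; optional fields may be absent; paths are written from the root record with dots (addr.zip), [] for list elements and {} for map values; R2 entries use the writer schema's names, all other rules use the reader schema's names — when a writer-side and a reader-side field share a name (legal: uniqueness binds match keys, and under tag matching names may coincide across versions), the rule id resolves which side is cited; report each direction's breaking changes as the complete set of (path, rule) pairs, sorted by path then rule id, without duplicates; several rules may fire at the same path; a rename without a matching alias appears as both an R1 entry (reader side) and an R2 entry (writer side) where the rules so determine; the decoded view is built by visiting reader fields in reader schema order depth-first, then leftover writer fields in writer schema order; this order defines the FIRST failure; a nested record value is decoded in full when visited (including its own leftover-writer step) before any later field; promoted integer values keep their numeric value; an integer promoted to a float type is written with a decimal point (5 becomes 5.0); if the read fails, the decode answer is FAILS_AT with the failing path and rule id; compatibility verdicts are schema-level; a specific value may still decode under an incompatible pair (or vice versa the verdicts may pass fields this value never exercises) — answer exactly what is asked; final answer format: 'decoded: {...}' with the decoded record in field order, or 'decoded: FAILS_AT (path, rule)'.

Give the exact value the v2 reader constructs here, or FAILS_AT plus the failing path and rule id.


decoded: {"retries": 1, "avatar": 0x00, "quantity": 100, "latitude": -0.5, "active": true, "street": null}

in Account below, arrows point writer -> reader
decode (reader v2):
  retries := 1
  avatar := 0x00 (from writer payload)
  quantity := 100
  latitude := -0.5
  active := true
  street := null (absent, optional -> null)
  => decoded: {"retries": 1, "avatar": 0x00, "quantity": 100, "latitude": -0.5, "active": true, "street": null}
the rest of the Account diff is inert for this question:
  field quantity in record Account: required changed to optional -> a verdict-level change on Account — the shown value reads the same


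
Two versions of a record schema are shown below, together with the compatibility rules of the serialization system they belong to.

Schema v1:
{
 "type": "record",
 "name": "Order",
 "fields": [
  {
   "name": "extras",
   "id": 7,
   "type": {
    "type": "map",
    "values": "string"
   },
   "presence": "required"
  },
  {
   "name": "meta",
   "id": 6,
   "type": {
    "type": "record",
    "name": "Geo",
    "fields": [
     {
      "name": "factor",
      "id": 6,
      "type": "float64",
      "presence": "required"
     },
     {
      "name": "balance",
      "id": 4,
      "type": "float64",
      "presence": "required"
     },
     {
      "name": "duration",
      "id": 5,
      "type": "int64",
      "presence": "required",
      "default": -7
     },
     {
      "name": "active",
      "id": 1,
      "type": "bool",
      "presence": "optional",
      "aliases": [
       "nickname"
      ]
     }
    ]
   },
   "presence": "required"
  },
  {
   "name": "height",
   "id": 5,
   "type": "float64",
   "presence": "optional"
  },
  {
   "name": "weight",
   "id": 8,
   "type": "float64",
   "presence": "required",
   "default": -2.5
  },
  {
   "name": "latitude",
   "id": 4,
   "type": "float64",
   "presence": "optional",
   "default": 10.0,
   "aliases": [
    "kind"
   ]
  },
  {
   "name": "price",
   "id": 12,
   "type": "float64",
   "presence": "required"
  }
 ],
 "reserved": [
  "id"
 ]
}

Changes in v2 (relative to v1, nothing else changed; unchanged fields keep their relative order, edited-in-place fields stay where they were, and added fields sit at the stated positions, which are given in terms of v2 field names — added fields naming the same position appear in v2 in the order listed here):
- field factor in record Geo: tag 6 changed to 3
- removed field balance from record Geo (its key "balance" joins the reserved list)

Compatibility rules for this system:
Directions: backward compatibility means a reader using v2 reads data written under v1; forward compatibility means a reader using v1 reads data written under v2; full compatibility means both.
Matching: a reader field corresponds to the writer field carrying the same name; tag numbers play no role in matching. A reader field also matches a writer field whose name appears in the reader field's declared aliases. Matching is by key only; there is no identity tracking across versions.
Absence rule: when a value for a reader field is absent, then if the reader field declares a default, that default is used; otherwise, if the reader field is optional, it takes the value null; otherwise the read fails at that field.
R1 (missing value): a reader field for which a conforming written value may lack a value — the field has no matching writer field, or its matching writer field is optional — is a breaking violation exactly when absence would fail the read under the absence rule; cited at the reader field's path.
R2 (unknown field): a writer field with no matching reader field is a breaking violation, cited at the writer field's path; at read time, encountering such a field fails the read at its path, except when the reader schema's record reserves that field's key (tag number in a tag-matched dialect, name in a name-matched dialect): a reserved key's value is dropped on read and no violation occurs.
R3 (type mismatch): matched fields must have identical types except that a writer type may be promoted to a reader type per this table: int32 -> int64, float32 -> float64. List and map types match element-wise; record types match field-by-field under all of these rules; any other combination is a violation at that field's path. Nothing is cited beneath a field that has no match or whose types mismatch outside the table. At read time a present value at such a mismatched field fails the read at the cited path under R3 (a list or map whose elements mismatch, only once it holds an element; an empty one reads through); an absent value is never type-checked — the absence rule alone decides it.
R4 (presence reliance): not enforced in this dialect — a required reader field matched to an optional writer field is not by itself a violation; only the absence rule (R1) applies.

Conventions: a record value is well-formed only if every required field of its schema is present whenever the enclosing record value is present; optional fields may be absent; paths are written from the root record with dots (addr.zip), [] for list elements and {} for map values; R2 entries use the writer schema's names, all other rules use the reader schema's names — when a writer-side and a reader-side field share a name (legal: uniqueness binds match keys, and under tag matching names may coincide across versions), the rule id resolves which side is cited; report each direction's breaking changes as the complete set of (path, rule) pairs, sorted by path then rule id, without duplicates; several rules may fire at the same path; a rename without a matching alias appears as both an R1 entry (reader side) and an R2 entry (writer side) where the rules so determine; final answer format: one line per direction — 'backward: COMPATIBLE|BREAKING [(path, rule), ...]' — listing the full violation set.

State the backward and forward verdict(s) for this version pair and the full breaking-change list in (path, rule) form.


backward: COMPATIBLE []; forward: BREAKING [(meta.balance, R1)]

arrows below run writer -> reader for Order
backward analysis of Order with v2 as reader and v1 as writer:
  map<string, string> -> map<string, string>, writer required: extras aligns to extras
  Geo -> Geo, writer required: meta aligns to meta
  float64 -> float64, writer optional: height aligns to height
  float64 -> float64, writer required: weight aligns to weight
  float64 -> float64, writer optional: latitude aligns to latitude
  float64 -> float64, writer required: price aligns to price
  float64 -> float64, writer required: meta.factor aligns to meta.factor
  int64 -> int64, writer required: meta.duration aligns to meta.duration
  bool -> bool, writer optional: meta.active aligns to meta.active
  writer meta.balance: unknown to reader
  => backward verdict for Order: COMPATIBLE, no violations
forward analysis of Order with v1 as reader and v2 as writer:
  map<string, string> -> map<string, string>, writer required: extras aligns to extras
  Geo -> Geo, writer required: meta aligns to meta
  float64 -> float64, writer optional: height aligns to height
  float64 -> float64, writer required: weight aligns to weight
  float64 -> float64, writer optional: latitude aligns to latitude
  float64 -> float64, writer required: price aligns to price
  float64 -> float64, writer required: meta.factor aligns to meta.factor
  meta.balance has no writer counterpart
  int64 -> int64, writer required: meta.duration aligns to meta.duration
  bool -> bool, writer optional: meta.active aligns to meta.active
  breaking: (meta.balance, R1)
  => forward: BREAKING (1)


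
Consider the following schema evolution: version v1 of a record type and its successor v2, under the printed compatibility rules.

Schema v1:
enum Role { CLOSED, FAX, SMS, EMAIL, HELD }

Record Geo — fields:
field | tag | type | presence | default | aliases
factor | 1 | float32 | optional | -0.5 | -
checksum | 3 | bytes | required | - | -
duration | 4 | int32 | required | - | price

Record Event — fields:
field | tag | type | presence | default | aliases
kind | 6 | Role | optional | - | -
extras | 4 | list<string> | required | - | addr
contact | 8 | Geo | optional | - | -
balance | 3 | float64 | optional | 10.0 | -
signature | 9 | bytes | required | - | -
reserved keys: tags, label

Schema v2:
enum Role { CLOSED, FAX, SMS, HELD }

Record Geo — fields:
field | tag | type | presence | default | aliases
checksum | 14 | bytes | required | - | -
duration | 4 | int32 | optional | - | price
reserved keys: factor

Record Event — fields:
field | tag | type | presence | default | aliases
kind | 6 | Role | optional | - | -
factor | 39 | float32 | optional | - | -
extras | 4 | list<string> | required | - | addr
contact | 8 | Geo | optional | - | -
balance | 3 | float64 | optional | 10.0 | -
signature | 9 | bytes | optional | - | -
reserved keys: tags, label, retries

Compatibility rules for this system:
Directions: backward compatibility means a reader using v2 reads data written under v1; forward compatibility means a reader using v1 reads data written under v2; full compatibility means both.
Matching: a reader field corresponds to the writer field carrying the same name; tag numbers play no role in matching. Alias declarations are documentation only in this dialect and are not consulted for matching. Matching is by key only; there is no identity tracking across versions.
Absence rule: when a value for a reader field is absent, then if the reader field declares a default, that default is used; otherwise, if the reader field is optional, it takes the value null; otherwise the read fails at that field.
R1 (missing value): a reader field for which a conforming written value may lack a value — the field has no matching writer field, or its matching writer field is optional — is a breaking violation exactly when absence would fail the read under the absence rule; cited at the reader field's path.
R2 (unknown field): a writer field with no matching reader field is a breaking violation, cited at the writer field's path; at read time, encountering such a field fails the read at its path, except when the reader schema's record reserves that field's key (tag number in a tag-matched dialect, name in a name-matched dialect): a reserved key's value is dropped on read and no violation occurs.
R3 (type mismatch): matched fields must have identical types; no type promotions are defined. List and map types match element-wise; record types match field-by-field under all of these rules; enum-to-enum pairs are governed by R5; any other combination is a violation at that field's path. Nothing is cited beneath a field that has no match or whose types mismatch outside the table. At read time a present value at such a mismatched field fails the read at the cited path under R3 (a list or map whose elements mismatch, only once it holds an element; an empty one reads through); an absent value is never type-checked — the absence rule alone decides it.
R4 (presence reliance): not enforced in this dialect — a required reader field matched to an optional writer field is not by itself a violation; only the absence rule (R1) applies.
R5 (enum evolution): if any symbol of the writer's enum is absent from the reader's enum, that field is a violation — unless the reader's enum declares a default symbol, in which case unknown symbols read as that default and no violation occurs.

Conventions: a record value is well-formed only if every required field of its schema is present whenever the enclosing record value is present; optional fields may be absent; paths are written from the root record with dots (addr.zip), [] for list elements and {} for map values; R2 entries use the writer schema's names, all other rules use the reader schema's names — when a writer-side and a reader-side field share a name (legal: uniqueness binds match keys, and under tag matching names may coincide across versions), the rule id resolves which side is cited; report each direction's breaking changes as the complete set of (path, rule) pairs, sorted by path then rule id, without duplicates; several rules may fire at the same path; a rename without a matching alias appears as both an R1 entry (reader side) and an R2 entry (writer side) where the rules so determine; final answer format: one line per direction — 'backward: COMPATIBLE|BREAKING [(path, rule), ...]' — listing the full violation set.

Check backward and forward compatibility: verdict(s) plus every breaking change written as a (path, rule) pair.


the writer's type comes first in each Event pair
backward on Event — v2 reading data written by v1:
  kind: Role -> Role, writer optional; from kind
  factor: no writer-side match
  extras: list<string> -> list<string>, writer required; from extras
  contact: Geo -> Geo, writer optional; from contact
  balance: float64 -> float64, writer optional; from balance
  signature: bytes -> bytes, writer required; from signature
  contact.checksum: bytes -> bytes, writer required; from contact.checksum
  contact.duration: int32 -> int32, writer required; from contact.duration
  contact.factor (writer side), unknown to reader
  breaking: (kind, R5)
  backward on Event therefore BREAKING (1)
forward on Event — v1 reading data written by v2:
  kind: Role -> Role, writer optional; from kind
  extras: list<string> -> list<string>, writer required; from extras
  contact: Geo -> Geo, writer optional; from contact
  balance: float64 -> float64, writer optional; from balance
  signature: bytes -> bytes, writer optional; from signature
  factor (writer side), unknown to reader
  contact.factor: no writer-side match
  contact.checksum: bytes -> bytes, writer required; from contact.checksum
  contact.duration: int32 -> int32, writer optional; from contact.duration
  breaking: (contact.duration, R1)
  breaking: (factor, R2)
  breaking: (signature, R1)
  forward on Event therefore BREAKING (3)

backward: BREAKING [(kind, R5)]; forward: BREAKING [(contact.duration, R1), (factor, R2), (signature, R1)]


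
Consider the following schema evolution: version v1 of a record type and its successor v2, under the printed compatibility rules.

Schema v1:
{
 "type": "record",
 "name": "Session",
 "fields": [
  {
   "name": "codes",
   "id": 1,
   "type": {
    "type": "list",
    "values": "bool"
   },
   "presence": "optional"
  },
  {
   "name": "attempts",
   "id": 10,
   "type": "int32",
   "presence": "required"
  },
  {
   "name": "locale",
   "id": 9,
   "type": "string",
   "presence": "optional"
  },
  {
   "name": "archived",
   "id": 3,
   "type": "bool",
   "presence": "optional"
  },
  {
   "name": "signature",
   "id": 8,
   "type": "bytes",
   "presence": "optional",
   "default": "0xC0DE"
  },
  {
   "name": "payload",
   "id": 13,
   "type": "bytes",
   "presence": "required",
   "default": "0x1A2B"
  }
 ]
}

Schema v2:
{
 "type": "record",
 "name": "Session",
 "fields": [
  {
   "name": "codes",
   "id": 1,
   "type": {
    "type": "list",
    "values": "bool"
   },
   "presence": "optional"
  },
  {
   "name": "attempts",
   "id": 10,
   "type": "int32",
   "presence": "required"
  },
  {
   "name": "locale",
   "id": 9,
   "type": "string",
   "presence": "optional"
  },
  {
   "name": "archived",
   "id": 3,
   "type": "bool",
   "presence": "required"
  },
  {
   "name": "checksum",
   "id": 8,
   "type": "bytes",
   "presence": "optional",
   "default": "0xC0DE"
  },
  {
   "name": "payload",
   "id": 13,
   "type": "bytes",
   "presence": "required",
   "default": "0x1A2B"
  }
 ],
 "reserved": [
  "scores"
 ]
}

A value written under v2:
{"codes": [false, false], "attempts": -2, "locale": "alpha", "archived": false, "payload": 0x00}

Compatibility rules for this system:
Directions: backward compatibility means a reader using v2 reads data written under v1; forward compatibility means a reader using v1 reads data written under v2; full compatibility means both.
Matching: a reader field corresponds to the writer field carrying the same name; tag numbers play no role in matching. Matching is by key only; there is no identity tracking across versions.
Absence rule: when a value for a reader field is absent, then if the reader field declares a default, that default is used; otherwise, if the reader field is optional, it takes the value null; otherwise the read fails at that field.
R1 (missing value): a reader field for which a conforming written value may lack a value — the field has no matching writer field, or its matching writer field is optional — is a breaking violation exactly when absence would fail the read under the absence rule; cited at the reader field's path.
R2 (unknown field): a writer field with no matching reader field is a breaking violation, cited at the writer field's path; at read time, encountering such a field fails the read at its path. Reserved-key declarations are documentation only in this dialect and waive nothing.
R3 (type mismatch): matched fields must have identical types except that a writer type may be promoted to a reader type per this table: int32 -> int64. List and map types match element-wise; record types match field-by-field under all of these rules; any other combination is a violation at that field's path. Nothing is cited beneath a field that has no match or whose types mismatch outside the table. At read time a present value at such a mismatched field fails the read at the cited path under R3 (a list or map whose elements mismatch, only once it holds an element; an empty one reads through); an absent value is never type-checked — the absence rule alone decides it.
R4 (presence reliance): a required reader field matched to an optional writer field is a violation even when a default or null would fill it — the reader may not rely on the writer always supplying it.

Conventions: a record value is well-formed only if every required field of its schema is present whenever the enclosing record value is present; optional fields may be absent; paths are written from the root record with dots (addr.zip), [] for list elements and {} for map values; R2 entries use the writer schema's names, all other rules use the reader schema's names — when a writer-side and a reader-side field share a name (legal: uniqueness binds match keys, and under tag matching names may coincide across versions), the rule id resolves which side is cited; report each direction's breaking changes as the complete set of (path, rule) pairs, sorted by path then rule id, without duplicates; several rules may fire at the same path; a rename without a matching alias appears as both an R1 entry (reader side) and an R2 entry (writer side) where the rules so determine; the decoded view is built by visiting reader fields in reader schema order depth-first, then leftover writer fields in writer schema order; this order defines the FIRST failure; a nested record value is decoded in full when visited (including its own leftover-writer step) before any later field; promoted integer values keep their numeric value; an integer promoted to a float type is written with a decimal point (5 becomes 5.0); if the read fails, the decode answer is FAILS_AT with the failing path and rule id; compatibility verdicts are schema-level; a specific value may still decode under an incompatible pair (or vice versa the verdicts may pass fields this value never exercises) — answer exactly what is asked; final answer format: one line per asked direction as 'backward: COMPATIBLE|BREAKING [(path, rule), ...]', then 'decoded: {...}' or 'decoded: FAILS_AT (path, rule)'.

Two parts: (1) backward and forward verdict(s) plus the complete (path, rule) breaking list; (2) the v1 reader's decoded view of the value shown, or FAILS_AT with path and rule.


backward: BREAKING [(archived, R1), (archived, R4), (signature, R2)]; forward: BREAKING [(checksum, R2)]; decoded: {"codes": [false, false], "attempts": -2, "locale": "alpha", "archived": false, "signature": 0xC0DE, "payload": 0x00}

arrows below run writer -> reader for Session
backward analysis of Session with v2 as reader and v1 as writer:
  codes: paired with writer codes (list<bool> -> list<bool>; writer optional)
  attempts: paired with writer attempts (int32 -> int32; writer required)
  locale: paired with writer locale (string -> string; writer optional)
  archived: paired with writer archived (bool -> bool; writer optional)
  checksum has no writer counterpart
  payload: paired with writer payload (bytes -> bytes; writer required)
  writer field signature has no reader counterpart
  breaking: (archived, R1)
  breaking: (archived, R4)
  breaking: (signature, R2)
  backward on Session therefore BREAKING (3)
forward analysis of Session with v1 as reader and v2 as writer:
  codes: paired with writer codes (list<bool> -> list<bool>; writer optional)
  attempts: paired with writer attempts (int32 -> int32; writer required)
  locale: paired with writer locale (string -> string; writer optional)
  archived: paired with writer archived (bool -> bool; writer required)
  signature has no writer counterpart
  payload: paired with writer payload (bytes -> bytes; writer required)
  writer field checksum has no reader counterpart
  breaking: (checksum, R2)
  forward on Session therefore BREAKING (1)
decoding the Session value with the v1 reader:
  codes := [false, false]
  attempts := -2
  locale := "alpha"
  archived := false
  signature := 0xC0DE (missing; default applied)
  payload := 0x00
  => decoded: {"codes": [false, false], "attempts": -2, "locale": "alpha", "archived": false, "signature": 0xC0DE, "payload": 0x00}


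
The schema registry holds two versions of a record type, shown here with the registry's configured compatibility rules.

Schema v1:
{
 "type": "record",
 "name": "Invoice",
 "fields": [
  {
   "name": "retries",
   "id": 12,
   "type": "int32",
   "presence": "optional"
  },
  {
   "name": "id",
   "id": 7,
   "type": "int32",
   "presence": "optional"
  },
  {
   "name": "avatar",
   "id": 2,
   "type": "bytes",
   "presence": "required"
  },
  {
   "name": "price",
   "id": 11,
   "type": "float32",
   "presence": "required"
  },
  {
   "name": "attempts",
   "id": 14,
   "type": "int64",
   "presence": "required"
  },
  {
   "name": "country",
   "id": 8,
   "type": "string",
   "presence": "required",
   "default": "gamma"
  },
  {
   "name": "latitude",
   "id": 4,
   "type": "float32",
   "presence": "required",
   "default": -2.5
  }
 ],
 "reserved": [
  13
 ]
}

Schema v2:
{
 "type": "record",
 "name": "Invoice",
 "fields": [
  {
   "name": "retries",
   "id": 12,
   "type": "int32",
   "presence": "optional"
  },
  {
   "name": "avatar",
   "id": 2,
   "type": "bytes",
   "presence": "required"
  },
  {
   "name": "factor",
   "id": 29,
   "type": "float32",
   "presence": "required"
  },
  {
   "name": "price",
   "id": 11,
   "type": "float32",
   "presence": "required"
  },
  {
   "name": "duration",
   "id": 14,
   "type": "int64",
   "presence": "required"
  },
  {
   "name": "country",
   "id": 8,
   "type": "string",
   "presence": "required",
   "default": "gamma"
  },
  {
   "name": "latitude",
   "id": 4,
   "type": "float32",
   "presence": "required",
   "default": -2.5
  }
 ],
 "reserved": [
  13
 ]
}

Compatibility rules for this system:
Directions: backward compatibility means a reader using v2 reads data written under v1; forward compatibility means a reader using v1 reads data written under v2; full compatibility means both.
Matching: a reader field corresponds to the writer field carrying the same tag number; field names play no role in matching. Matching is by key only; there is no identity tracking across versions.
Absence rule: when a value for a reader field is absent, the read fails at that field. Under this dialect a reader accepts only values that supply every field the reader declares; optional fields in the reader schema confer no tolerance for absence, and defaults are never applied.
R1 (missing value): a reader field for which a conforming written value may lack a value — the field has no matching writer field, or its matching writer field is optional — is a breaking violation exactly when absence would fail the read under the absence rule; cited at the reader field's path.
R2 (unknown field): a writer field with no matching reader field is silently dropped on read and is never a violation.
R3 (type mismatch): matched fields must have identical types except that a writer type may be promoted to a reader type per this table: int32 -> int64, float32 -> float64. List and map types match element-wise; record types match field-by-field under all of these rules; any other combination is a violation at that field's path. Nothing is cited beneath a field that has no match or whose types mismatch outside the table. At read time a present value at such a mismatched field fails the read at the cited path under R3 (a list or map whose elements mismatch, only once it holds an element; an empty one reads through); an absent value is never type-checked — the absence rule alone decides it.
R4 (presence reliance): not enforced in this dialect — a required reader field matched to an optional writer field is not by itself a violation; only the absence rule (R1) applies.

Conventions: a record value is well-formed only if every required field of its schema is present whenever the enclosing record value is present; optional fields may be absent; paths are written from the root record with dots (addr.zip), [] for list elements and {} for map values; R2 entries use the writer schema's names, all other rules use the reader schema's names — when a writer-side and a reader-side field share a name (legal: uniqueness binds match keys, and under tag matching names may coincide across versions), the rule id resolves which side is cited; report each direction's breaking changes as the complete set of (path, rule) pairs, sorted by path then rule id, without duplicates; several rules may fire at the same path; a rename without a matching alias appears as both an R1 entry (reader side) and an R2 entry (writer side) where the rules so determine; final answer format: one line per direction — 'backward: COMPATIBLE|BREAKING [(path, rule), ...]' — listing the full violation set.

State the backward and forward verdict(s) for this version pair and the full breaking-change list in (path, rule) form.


backward: BREAKING [(factor, R1), (retries, R1)]; forward: BREAKING [(id, R1), (retries, R1)]

each type pair in Invoice: writer, then reader
backward pass over Invoice, reader schema v2, writer schema v1:
  retries: int32 -> int32, writer optional; from retries
  avatar: bytes -> bytes, writer required; from avatar
  factor has no writer counterpart
  price: float32 -> float32, writer required; from price
  duration: int64 -> int64, writer required; from attempts
  country: string -> string, writer required; from country
  latitude: float32 -> float32, writer required; from latitude
  writer field id has no reader counterpart
  R1 fires at factor
  R1 fires at retries
  => backward verdict for Invoice: BREAKING, 2 violation(s)
forward pass over Invoice, reader schema v1, writer schema v2:
  retries: int32 -> int32, writer optional; from retries
  id has no writer counterpart
  avatar: bytes -> bytes, writer required; from avatar
  price: float32 -> float32, writer required; from price
  attempts: int64 -> int64, writer required; from duration
  country: string -> string, writer required; from country
  latitude: float32 -> float32, writer required; from latitude
  writer field factor has no reader counterpart
  R1 fires at id
  R1 fires at retries
  => forward verdict for Invoice: BREAKING, 2 violation(s)


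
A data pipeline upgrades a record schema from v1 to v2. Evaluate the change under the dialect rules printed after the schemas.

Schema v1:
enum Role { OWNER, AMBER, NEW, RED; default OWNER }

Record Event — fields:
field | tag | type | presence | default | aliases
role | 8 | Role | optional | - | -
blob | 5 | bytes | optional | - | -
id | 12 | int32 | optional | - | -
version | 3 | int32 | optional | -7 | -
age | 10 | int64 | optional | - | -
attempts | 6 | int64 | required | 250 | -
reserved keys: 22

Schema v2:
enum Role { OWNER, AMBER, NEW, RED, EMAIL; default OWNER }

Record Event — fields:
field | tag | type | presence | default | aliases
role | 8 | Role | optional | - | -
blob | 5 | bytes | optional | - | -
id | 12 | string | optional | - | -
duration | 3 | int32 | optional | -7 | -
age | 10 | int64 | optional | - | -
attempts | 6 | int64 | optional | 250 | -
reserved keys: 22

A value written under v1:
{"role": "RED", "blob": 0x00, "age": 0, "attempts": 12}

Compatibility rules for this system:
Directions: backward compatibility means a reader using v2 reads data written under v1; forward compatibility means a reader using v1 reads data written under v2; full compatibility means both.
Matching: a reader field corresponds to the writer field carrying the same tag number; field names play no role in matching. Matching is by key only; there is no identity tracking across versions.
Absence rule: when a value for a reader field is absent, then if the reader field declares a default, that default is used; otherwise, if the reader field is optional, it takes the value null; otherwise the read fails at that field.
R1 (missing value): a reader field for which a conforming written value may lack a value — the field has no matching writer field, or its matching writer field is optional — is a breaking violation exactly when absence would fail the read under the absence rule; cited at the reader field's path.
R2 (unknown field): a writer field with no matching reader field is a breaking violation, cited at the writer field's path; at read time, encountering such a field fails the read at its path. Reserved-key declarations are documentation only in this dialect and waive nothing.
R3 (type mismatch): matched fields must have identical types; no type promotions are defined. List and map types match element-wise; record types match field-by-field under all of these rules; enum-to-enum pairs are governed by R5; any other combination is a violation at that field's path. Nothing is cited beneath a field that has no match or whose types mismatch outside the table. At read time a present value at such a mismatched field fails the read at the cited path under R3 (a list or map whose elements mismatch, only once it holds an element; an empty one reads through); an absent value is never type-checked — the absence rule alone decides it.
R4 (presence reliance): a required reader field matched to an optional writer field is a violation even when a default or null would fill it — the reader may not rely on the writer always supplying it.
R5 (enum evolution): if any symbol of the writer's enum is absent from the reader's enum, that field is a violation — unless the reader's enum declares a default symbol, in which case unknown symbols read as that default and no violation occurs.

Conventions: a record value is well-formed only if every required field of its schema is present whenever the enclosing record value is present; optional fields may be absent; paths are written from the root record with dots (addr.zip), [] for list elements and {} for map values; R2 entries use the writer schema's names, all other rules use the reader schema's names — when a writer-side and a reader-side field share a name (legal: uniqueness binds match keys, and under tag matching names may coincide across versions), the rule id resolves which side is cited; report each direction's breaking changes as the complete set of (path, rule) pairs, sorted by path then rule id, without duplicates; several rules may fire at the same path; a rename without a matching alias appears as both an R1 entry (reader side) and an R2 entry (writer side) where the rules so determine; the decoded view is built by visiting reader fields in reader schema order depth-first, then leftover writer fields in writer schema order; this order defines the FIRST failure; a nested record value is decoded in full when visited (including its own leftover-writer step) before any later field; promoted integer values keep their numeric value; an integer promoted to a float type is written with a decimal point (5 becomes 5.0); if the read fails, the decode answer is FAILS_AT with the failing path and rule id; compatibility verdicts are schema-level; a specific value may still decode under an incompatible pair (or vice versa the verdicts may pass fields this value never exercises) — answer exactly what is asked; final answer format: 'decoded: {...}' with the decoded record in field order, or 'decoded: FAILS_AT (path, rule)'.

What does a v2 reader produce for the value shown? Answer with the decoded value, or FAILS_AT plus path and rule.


decoded: {"role": "RED", "blob": 0x00, "id": null, "duration": -7, "age": 0, "attempts": 12}

each type pair in Event: writer, then reader
migrating the Event value to v2:
  role := "RED"
  blob := 0x00
  id := null (absent, optional -> null)
  duration := -7 (absent -> default)
  age := 0
  attempts := 12
  => decoded: {"role": "RED", "blob": 0x00, "id": null, "duration": -7, "age": 0, "attempts": 12}
remaining Event differences; none change what is asked:
  field attempts in record Event: required changed to optional -> matters for Event compatibility verdicts, not for this value's decode
  enum Role (field role in record Event): symbol EMAIL added -> no rule fires on it and the decoded Event view is identical with or without it
  field id in record Event: type int32 changed to string -> matters for Event compatibility verdicts, not for this value's decode


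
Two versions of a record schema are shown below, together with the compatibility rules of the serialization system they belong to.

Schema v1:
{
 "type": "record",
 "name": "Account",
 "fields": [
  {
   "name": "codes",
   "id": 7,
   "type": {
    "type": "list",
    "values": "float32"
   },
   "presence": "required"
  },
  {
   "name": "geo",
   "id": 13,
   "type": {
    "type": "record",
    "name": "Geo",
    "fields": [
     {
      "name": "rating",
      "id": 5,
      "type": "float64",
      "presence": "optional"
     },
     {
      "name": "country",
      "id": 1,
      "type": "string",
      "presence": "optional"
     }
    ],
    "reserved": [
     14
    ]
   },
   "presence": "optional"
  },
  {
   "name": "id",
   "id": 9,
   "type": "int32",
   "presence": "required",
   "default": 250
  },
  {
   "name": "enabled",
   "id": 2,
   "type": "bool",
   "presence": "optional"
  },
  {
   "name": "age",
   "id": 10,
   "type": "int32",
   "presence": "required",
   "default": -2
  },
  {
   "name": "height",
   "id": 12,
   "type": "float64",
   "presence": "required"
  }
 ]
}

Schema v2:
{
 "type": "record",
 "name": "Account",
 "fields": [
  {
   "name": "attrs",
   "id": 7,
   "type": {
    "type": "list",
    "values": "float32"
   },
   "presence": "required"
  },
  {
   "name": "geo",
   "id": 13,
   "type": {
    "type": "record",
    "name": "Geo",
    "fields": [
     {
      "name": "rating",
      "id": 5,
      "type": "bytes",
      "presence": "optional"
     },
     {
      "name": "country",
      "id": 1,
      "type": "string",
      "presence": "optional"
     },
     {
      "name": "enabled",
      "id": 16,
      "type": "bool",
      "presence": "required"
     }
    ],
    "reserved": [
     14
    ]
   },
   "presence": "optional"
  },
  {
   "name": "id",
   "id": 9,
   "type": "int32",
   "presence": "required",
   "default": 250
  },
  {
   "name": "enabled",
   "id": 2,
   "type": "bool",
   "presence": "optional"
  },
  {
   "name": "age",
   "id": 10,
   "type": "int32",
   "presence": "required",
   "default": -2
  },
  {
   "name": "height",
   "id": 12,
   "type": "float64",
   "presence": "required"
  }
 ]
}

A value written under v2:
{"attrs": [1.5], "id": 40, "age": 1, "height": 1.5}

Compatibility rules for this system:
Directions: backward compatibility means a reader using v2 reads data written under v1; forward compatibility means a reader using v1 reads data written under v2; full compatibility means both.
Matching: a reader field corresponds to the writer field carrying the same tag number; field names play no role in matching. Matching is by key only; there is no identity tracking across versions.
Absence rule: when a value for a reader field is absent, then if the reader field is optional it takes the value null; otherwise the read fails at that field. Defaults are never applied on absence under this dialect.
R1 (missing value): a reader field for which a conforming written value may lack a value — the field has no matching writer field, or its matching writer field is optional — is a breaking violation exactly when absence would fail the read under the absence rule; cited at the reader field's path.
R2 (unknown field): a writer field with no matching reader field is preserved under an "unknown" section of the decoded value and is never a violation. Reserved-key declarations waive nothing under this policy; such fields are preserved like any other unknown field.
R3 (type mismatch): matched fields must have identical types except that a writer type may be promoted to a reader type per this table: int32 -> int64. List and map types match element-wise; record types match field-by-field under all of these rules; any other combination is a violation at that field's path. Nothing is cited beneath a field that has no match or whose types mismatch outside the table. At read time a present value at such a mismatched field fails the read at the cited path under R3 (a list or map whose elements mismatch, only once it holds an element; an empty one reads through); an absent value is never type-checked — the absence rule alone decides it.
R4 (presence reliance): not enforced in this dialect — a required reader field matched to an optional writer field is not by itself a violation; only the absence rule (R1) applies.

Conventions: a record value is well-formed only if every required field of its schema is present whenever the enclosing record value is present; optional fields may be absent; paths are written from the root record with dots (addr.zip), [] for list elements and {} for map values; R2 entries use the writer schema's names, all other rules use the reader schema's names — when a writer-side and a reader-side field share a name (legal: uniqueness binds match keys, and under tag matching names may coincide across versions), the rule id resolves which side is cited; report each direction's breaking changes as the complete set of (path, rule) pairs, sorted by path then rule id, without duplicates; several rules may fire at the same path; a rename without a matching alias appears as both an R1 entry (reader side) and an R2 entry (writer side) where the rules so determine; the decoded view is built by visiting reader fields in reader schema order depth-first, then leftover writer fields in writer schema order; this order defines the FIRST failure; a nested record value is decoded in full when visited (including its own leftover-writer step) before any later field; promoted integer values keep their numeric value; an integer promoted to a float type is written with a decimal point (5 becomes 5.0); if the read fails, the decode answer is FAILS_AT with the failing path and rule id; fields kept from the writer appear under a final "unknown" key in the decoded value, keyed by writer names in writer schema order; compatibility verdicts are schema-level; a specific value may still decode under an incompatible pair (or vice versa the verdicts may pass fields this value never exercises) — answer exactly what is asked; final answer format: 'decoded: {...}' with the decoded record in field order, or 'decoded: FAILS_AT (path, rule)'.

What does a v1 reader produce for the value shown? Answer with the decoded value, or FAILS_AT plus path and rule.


each type pair in Account: writer, then reader
decode (reader v1):
  codes := [1.5] (from writer attrs)
  geo := null (absent, optional -> null)
  id := 40
  enabled := null (absent, optional -> null)
  age := 1
  height := 1.5
  => decoded: {"codes": [1.5], "geo": null, "id": 40, "enabled": null, "age": 1, "height": 1.5}
ruling out the remaining Account differences:
  renamed field codes to attrs in record Account -> no rule fires on it and the decoded Account view is identical with or without it
  field rating in record Geo: type float64 changed to bytes -> schema-level compatibility only; this Account value's decode is unchanged
  added field enabled to record Geo: required bool, tag 16 (in v2 it sits last) -> schema-level compatibility only; this Account value's decode is unchanged

decoded: {"codes": [1.5], "geo": null, "id": 40, "enabled": null, "age": 1, "height": 1.5}
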